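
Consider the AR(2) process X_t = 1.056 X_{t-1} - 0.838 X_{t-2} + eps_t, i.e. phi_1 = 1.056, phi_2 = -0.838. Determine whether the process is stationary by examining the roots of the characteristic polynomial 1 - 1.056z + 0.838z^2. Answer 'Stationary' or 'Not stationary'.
\text{Stationary}

The AR(p) characteristic polynomial is P(z) = 1 - 1.056z + 0.838z^2.
Stationarity requires all roots to lie outside the unit circle, i.e. |z| > 1 for every root.
Set 1 + (-1.056) z + (0.838) z^2 = 0, i.e. a z^2 + b z + c = 0 with a = 0.838, b = -1.056, c = 1.
Discriminant D = b^2 - 4ac = (-1.056)^2 - 4*(0.838)*1 = 1.115136 - (3.352) = -2.236864.
D < 0, so the roots are the complex-conjugate pair z = (-b +/- i sqrt(-D)) / (2a) = 0.6301 +/- 0.8924i.
For a conjugate pair |z|^2 = z * conj(z) = (product of roots) = c/a = 1/(0.838) = 1.193317, so |z| = sqrt(1.193317) = 1.0924 for both roots.
Moduli of all roots: 1.0924, 1.0924.
All moduli strictly greater than 1? Yes.
Verdict: Stationary.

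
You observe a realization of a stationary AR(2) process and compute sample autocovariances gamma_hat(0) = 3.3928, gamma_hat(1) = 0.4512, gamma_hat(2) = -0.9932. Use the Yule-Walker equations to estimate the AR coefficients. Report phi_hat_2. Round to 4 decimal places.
\hat\phi_{2} = -0.3160

The Yule-Walker equations for an AR(p) process read, in matrix form,
  Gamma_p phi = r_p,   with   (Gamma_p)_{ij} = gamma(|i - j|),
                       (r_p)_i = gamma(i),   i,j = 1..p.
Substitute the sample gammas (Toeplitz matrix and right-hand side of size 2):
  Gamma_p = [[3.3928, 0.4512], [0.4512, 3.3928]]
  r_p     = [0.4512, -0.9932]
Written out:
  3.3928 phi_1 + 0.4512 phi_2 = 0.4512
  0.4512 phi_1 + 3.3928 phi_2 = -0.9932
Solve by Cramer's rule:
  det = gamma(0)^2 - gamma(1)^2 = (3.3928)^2 - (0.4512)^2 = 11.51109184 - 0.20358144 = 11.3075104
  phi_hat_1 = [gamma(1) gamma(0) - gamma(1) gamma(2)] / det = [(0.4512)(3.3928) - (0.4512)(-0.9932)] / 11.3075104 = 1.9789632 / 11.3075104 = 0.175
  phi_hat_2 = [gamma(0) gamma(2) - gamma(1)^2] / det = [(3.3928)(-0.9932) - (0.4512)^2] / 11.3075104 = -3.5733104 / 11.3075104 = -0.316
So phi_hat = [0.1750, -0.3160].
Therefore phi_hat_2 = -0.3160.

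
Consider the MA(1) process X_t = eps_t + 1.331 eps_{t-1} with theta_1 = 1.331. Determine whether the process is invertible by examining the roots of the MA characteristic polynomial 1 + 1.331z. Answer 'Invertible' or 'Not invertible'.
\text{Not invertible}

The MA(q) characteristic polynomial is P(z) = 1 + 1.331z.
Invertibility requires all roots to lie outside the unit circle, i.e. |z| > 1 for every root.
This is linear in z: 1 + (1.331) z = 0  =>  z = -1/(1.331) = -0.751315,  |z| = 0.751315.
Moduli of all roots: 0.7513.
All moduli strictly greater than 1? No.
Verdict: Not invertible.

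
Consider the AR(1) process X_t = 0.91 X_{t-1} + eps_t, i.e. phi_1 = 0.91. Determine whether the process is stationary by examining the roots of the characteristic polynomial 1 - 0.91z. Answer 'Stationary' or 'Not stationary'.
\text{Stationary}

The AR(p) characteristic polynomial is P(z) = 1 - 0.91z.
Stationarity requires all roots to lie outside the unit circle, i.e. |z| > 1 for every root.
This is linear in z: 1 + (-0.91) z = 0  =>  z = -1/(-0.91) = 1.098901,  |z| = 1.098901.
Moduli of all roots: 1.0989.
All moduli strictly greater than 1? Yes.
Verdict: Stationary.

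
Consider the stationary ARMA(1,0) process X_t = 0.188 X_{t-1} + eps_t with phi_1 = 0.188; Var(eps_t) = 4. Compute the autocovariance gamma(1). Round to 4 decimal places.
\gamma(1) = 0.7796

Multiply the model equation by X_{t-k} and take expectations. With theta_0 = psi_0 = 1 and psi_j the MA(infinity) weights, this gives
  gamma(k) - sum_i phi_i gamma(k-i) = c_k,
  c_k = sigma^2 * sum_{j=k..q} theta_j psi_{j-k}   (c_k = 0 for k > q),
using gamma(-m) = gamma(m).
Pure AR (q = 0): c_0 = sigma^2 = 4, c_k = 0 for k >= 1.
Equations for k = 0 and k = 1 (AR order 1):
  gamma(0) = phi_1 gamma(1) + c_0
  gamma(1) = phi_1 gamma(0) + c_1
Substituting the second into the first: gamma(0) (1 - phi_1^2) = c_0 + phi_1 c_1, so
  gamma(0) = c_0 / (1 - phi_1^2) = 4 / (1 - (0.188)^2) = 4 / 0.964656 = 4.146556.
  gamma(1) = phi_1 gamma(0) = (0.188)(4.146556) = 0.779553.
Therefore gamma(1) = 0.7796 (to 4 decimal places).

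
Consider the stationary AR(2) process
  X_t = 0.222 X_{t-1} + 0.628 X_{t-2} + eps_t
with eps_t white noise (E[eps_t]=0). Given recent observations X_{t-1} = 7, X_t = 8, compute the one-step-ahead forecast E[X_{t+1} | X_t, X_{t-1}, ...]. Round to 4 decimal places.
E[X_{t+1} \mid \mathcal F_t] = 6.1720

For an AR(p) model X_t = c + sum_i phi_i X_{t-i} + eps_t, the
one-step-ahead conditional mean is
  E[X_{t+1} | X_t, ...] = c + sum_i phi_i X_{t+1-i}.
Substitute known values:
  E[X_{t+1} | ...] = (0.222) * (8) + (0.628) * (7)
                   = 6.1720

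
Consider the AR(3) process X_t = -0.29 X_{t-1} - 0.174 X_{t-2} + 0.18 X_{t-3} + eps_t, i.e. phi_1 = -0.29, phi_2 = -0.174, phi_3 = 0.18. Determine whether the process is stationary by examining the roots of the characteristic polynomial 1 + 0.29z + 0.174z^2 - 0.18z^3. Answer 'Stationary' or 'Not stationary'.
\text{Stationary}

The AR(p) characteristic polynomial is P(z) = 1 + 0.29z + 0.174z^2 - 0.18z^3.
Stationarity requires all roots to lie outside the unit circle, i.e. |z| > 1 for every root.
Degree 3: look for a simple real root z0 first, then factor out (1 - z/z0) and solve the remaining quadratic.
Testing z0 = 2.5: P(2.5) = 1 + (0.29)(2.5) + (0.174)(2.5)^2 + (-0.18)(2.5)^3
  = 1 + (0.725) + (1.0875) + (-2.8125) = 0.  So z_0 = 2.5 is a root, |z_0| = 2.5.
Divide out the factor (1 - 0.4 z) = (1 - z/z0) (since 1/z0 = 0.4):
  P(z) = (1 - 0.4 z)(1 + (0.69) z + (0.45) z^2)
  [check: z-coef 0.69 - (0.4) = 0.29; z^2-coef 0.45 - (0.4)(0.69) = 0.174; z^3-coef -(0.4)(0.45) = -0.18.]
Remaining roots from the quadratic factor 1 + (0.69) z + (0.45) z^2:
  Set 1 + (0.69) z + (0.45) z^2 = 0, i.e. a z^2 + b z + c = 0 with a = 0.45, b = 0.69, c = 1.
  Discriminant D = b^2 - 4ac = (0.69)^2 - 4*(0.45)*1 = 0.4761 - (1.8) = -1.3239.
  D < 0, so the roots are the complex-conjugate pair z = (-b +/- i sqrt(-D)) / (2a) = -0.7667 +/- 1.2785i.
  For a conjugate pair |z|^2 = z * conj(z) = (product of roots) = c/a = 1/(0.45) = 2.222222, so |z| = sqrt(2.222222) = 1.4907 for both roots.
Moduli of all roots: 2.5000, 1.4907, 1.4907.
All moduli strictly greater than 1? Yes.
Verdict: Stationary.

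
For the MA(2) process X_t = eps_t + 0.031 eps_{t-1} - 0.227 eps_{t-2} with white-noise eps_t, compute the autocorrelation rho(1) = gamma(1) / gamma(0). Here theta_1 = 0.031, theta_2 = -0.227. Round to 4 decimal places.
\rho(1) = 0.0228

For an MA(q) process with theta_0 = 1, the autocovariance is
  gamma(k) = sigma^2 * sum_{i=0..q-k} theta_i * theta_{i+k},
and rho(k) = gamma(k) / gamma(0). Sigma^2 cancels.
  numerator   = (1)*(0.031) + (0.031)*(-0.227) = 0.023963.
  denominator = (1)^2 + (0.031)^2 + (-0.227)^2 = 1.05249.
  rho(1) = 0.023963 / 1.05249 = 0.0228.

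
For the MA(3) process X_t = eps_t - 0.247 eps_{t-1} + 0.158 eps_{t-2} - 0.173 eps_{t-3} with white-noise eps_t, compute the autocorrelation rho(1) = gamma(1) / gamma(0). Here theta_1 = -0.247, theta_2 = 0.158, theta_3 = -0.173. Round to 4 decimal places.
\rho(1) = -0.2808

For an MA(q) process with theta_0 = 1, the autocovariance is
  gamma(k) = sigma^2 * sum_{i=0..q-k} theta_i * theta_{i+k},
and rho(k) = gamma(k) / gamma(0). Sigma^2 cancels.
  numerator   = (1)*(-0.247) + (-0.247)*(0.158) + (0.158)*(-0.173) = -0.31336.
  denominator = (1)^2 + (-0.247)^2 + (0.158)^2 + (-0.173)^2 = 1.115902.
  rho(1) = -0.31336 / 1.115902 = -0.2808.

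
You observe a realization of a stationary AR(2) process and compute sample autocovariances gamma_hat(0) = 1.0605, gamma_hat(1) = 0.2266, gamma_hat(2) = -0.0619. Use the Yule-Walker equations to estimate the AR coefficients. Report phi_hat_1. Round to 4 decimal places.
\hat\phi_{1} = 0.2370

The Yule-Walker equations for an AR(p) process read, in matrix form,
  Gamma_p phi = r_p,   with   (Gamma_p)_{ij} = gamma(|i - j|),
                       (r_p)_i = gamma(i),   i,j = 1..p.
Substitute the sample gammas (Toeplitz matrix and right-hand side of size 2):
  Gamma_p = [[1.0605, 0.2266], [0.2266, 1.0605]]
  r_p     = [0.2266, -0.0619]
Written out:
  1.0605 phi_1 + 0.2266 phi_2 = 0.2266
  0.2266 phi_1 + 1.0605 phi_2 = -0.0619
Solve by Cramer's rule:
  det = gamma(0)^2 - gamma(1)^2 = (1.0605)^2 - (0.2266)^2 = 1.12466025 - 0.05134756 = 1.07331269
  phi_hat_1 = [gamma(1) gamma(0) - gamma(1) gamma(2)] / det = [(0.2266)(1.0605) - (0.2266)(-0.0619)] / 1.07331269 = 0.25433584 / 1.07331269 = 0.237
  phi_hat_2 = [gamma(0) gamma(2) - gamma(1)^2] / det = [(1.0605)(-0.0619) - (0.2266)^2] / 1.07331269 = -0.11699251 / 1.07331269 = -0.109
So phi_hat = [0.2370, -0.1090].
Therefore phi_hat_1 = 0.2370.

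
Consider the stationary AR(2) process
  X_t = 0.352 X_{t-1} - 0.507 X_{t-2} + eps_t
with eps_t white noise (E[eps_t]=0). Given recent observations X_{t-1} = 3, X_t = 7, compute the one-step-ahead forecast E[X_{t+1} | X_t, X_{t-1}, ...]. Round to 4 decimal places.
E[X_{t+1} \mid \mathcal F_t] = 0.9430

For an AR(p) model X_t = c + sum_i phi_i X_{t-i} + eps_t, the
one-step-ahead conditional mean is
  E[X_{t+1} | X_t, ...] = c + sum_i phi_i X_{t+1-i}.
Substitute known values:
  E[X_{t+1} | ...] = (0.352) * (7) + (-0.507) * (3)
                   = 0.9430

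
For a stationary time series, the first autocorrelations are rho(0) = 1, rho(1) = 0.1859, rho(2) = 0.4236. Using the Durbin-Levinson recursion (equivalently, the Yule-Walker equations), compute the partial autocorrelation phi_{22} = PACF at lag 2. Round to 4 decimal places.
\phi_{22} = 0.4030

The PACF at lag k is phi_{kk}, the last component of the solution
to the Yule-Walker system G_k phi = r_k where
  (G_k)_{ij} = rho(|i - j|), (r_k)_i = rho(i), i,j = 1..k.
Equivalently, Durbin-Levinson gives phi_{kk} iteratively:
  phi_{11} = rho(1)
  phi_{kk} = [rho(k) - sum_{j=1..k-1} phi_{k-1,j} rho(k-j)]
            / [1 - sum_{j=1..k-1} phi_{k-1,j} rho(j)],
  phi_{k,j} = phi_{k-1,j} - phi_{kk} phi_{k-1,k-j},  j = 1..k-1.
Step k = 1:
  phi_11 = rho(1) = 0.1859.
Step k = 2:
  phi_22 = [rho(2) - phi_11 rho(1)] / [1 - phi_11 rho(1)] = [0.4236 - (0.1859)(0.1859)] / [1 - (0.1859)(0.1859)]
         = 0.38904119 / 0.96544119 = 0.403.
Therefore phi_{22} = 0.4030.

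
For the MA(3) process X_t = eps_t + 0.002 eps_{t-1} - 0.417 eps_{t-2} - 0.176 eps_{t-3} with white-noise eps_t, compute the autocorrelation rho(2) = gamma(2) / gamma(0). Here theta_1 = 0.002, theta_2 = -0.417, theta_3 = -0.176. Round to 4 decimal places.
\rho(2) = -0.3464

For an MA(q) process with theta_0 = 1, the autocovariance is
  gamma(k) = sigma^2 * sum_{i=0..q-k} theta_i * theta_{i+k},
and rho(k) = gamma(k) / gamma(0). Sigma^2 cancels.
  numerator   = (1)*(-0.417) + (0.002)*(-0.176) = -0.417352.
  denominator = (1)^2 + (0.002)^2 + (-0.417)^2 + (-0.176)^2 = 1.204869.
  rho(2) = -0.417352 / 1.204869 = -0.3464.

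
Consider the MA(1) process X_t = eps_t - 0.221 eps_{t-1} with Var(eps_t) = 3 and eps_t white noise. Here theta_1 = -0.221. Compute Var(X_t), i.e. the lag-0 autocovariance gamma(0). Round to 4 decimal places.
\gamma(0) = 3.1465

For an MA(q) process X_t = eps_t + sum_i theta_i eps_{t-i} with
Var(eps_t) = sigma^2, the variance is
  gamma(0) = sigma^2 * (1 + sum_i theta_i^2).
  sum_i theta_i^2 = (-0.221)^2 = 0.048841.
  gamma(0) = 3 * (1 + 0.048841) = 3 * 1.048841 = 3.146523, which rounds to 3.1465.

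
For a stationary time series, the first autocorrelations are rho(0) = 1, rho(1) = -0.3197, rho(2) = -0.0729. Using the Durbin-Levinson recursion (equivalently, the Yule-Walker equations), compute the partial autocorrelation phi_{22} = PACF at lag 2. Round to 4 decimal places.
\phi_{22} = -0.1950

The PACF at lag k is phi_{kk}, the last component of the solution
to the Yule-Walker system G_k phi = r_k where
  (G_k)_{ij} = rho(|i - j|), (r_k)_i = rho(i), i,j = 1..k.
Equivalently, Durbin-Levinson gives phi_{kk} iteratively:
  phi_{11} = rho(1)
  phi_{kk} = [rho(k) - sum_{j=1..k-1} phi_{k-1,j} rho(k-j)]
            / [1 - sum_{j=1..k-1} phi_{k-1,j} rho(j)],
  phi_{k,j} = phi_{k-1,j} - phi_{kk} phi_{k-1,k-j},  j = 1..k-1.
Step k = 1:
  phi_11 = rho(1) = -0.3197.
Step k = 2:
  phi_22 = [rho(2) - phi_11 rho(1)] / [1 - phi_11 rho(1)] = [-0.0729 - (-0.3197)(-0.3197)] / [1 - (-0.3197)(-0.3197)]
         = -0.17510809 / 0.89779191 = -0.195.
Therefore phi_{22} = -0.1950.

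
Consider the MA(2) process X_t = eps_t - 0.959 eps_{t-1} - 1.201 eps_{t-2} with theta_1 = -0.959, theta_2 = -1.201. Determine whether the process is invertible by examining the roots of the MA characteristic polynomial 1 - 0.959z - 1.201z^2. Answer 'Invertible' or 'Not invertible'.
\text{Not invertible}

The MA(q) characteristic polynomial is P(z) = 1 - 0.959z - 1.201z^2.
Invertibility requires all roots to lie outside the unit circle, i.e. |z| > 1 for every root.
Set 1 + (-0.959) z + (-1.201) z^2 = 0, i.e. a z^2 + b z + c = 0 with a = -1.201, b = -0.959, c = 1.
Discriminant D = b^2 - 4ac = (-0.959)^2 - 4*(-1.201)*1 = 0.919681 - (-4.804) = 5.723681.
D >= 0, so the roots are real: z = (-b +/- sqrt(D)) / (2a) = (0.959 +/- 2.392422) / (-2.402).
  z_1 = (0.959 + 2.392422) / (-2.402) = -1.3953,   |z_1| = 1.3953.
  z_2 = (0.959 - 2.392422) / (-2.402) = 0.5968,   |z_2| = 0.5968.
Moduli of all roots: 1.3953, 0.5968.
All moduli strictly greater than 1? No.
Verdict: Not invertible.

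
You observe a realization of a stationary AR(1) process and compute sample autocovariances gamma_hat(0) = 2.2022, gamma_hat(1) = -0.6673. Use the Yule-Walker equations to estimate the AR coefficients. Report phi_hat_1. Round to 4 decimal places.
\hat\phi_{1} = -0.3030

The Yule-Walker equations for an AR(p) process read, in matrix form,
  Gamma_p phi = r_p,   with   (Gamma_p)_{ij} = gamma(|i - j|),
                       (r_p)_i = gamma(i),   i,j = 1..p.
Substitute the sample gammas (Toeplitz matrix and right-hand side of size 1):
  Gamma_p = [[2.2022]]
  r_p     = [-0.6673]
With p = 1 this is the single equation gamma(0) phi_1 = gamma(1):
  phi_hat_1 = gamma(1) / gamma(0) = -0.6673 / 2.2022 = -0.3030.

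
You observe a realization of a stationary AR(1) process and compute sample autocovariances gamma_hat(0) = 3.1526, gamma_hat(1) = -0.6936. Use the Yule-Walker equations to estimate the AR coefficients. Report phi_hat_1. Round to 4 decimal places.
\hat\phi_{1} = -0.2200

The Yule-Walker equations for an AR(p) process read, in matrix form,
  Gamma_p phi = r_p,   with   (Gamma_p)_{ij} = gamma(|i - j|),
                       (r_p)_i = gamma(i),   i,j = 1..p.
Substitute the sample gammas (Toeplitz matrix and right-hand side of size 1):
  Gamma_p = [[3.1526]]
  r_p     = [-0.6936]
With p = 1 this is the single equation gamma(0) phi_1 = gamma(1):
  phi_hat_1 = gamma(1) / gamma(0) = -0.6936 / 3.1526 = -0.2200.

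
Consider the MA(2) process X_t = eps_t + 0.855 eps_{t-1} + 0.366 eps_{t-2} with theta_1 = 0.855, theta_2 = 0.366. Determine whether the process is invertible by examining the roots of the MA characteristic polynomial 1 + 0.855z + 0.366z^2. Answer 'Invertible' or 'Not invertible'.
\text{Invertible}

The MA(q) characteristic polynomial is P(z) = 1 + 0.855z + 0.366z^2.
Invertibility requires all roots to lie outside the unit circle, i.e. |z| > 1 for every root.
Set 1 + (0.855) z + (0.366) z^2 = 0, i.e. a z^2 + b z + c = 0 with a = 0.366, b = 0.855, c = 1.
Discriminant D = b^2 - 4ac = (0.855)^2 - 4*(0.366)*1 = 0.731025 - (1.464) = -0.732975.
D < 0, so the roots are the complex-conjugate pair z = (-b +/- i sqrt(-D)) / (2a) = -1.168 +/- 1.1696i.
For a conjugate pair |z|^2 = z * conj(z) = (product of roots) = c/a = 1/(0.366) = 2.73224, so |z| = sqrt(2.73224) = 1.6529 for both roots.
Moduli of all roots: 1.6529, 1.6529.
All moduli strictly greater than 1? Yes.
Verdict: Invertible.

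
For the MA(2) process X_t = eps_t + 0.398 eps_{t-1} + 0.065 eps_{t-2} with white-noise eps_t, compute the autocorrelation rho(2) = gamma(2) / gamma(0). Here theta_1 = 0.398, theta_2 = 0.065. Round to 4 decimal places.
\rho(2) = 0.0559

For an MA(q) process with theta_0 = 1, the autocovariance is
  gamma(k) = sigma^2 * sum_{i=0..q-k} theta_i * theta_{i+k},
and rho(k) = gamma(k) / gamma(0). Sigma^2 cancels.
  numerator   = (1)*(0.065) = 0.065.
  denominator = (1)^2 + (0.398)^2 + (0.065)^2 = 1.162629.
  rho(2) = 0.065 / 1.162629 = 0.0559.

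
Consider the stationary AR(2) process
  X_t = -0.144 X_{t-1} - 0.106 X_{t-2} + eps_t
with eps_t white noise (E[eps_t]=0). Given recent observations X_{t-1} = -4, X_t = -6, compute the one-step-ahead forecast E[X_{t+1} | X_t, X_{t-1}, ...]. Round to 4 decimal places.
E[X_{t+1} \mid \mathcal F_t] = 1.2880

For an AR(p) model X_t = c + sum_i phi_i X_{t-i} + eps_t, the
one-step-ahead conditional mean is
  E[X_{t+1} | X_t, ...] = c + sum_i phi_i X_{t+1-i}.
Substitute known values:
  E[X_{t+1} | ...] = (-0.144) * (-6) + (-0.106) * (-4)
                   = 1.2880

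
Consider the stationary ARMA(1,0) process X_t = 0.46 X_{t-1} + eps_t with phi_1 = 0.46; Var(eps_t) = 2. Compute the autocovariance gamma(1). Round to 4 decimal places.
\gamma(1) = 1.1669

Multiply the model equation by X_{t-k} and take expectations. With theta_0 = psi_0 = 1 and psi_j the MA(infinity) weights, this gives
  gamma(k) - sum_i phi_i gamma(k-i) = c_k,
  c_k = sigma^2 * sum_{j=k..q} theta_j psi_{j-k}   (c_k = 0 for k > q),
using gamma(-m) = gamma(m).
Pure AR (q = 0): c_0 = sigma^2 = 2, c_k = 0 for k >= 1.
Equations for k = 0 and k = 1 (AR order 1):
  gamma(0) = phi_1 gamma(1) + c_0
  gamma(1) = phi_1 gamma(0) + c_1
Substituting the second into the first: gamma(0) (1 - phi_1^2) = c_0 + phi_1 c_1, so
  gamma(0) = c_0 / (1 - phi_1^2) = 2 / (1 - (0.46)^2) = 2 / 0.7884 = 2.536783.
  gamma(1) = phi_1 gamma(0) = (0.46)(2.536783) = 1.16692.
Therefore gamma(1) = 1.1669 (to 4 decimal places).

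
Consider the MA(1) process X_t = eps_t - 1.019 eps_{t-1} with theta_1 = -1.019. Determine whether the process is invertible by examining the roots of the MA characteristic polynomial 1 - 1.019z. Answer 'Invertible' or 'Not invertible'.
\text{Not invertible}

The MA(q) characteristic polynomial is P(z) = 1 - 1.019z.
Invertibility requires all roots to lie outside the unit circle, i.e. |z| > 1 for every root.
This is linear in z: 1 + (-1.019) z = 0  =>  z = -1/(-1.019) = 0.981354,  |z| = 0.981354.
Moduli of all roots: 0.9814.
All moduli strictly greater than 1? No.
Verdict: Not invertible.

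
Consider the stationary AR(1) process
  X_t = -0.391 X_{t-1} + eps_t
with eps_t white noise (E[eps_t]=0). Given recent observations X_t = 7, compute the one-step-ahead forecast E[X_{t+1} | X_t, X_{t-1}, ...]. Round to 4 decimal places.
E[X_{t+1} \mid \mathcal F_t] = -2.7370

For an AR(p) model X_t = c + sum_i phi_i X_{t-i} + eps_t, the
one-step-ahead conditional mean is
  E[X_{t+1} | X_t, ...] = c + sum_i phi_i X_{t+1-i}.
Substitute known values:
  E[X_{t+1} | ...] = (-0.391) * (7)
                   = -2.7370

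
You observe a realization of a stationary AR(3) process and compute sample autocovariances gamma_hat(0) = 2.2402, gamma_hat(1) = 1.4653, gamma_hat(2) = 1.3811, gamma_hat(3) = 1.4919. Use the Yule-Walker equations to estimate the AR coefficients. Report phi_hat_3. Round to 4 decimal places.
\hat\phi_{3} = 0.3530

The Yule-Walker equations for an AR(p) process read, in matrix form,
  Gamma_p phi = r_p,   with   (Gamma_p)_{ij} = gamma(|i - j|),
                       (r_p)_i = gamma(i),   i,j = 1..p.
Substitute the sample gammas (Toeplitz matrix and right-hand side of size 3):
  Gamma_p = [[2.2402, 1.4653, 1.3811], [1.4653, 2.2402, 1.4653], [1.3811, 1.4653, 2.2402]]
  r_p     = [1.4653, 1.3811, 1.4919]
Written out (R1..R3):
  (R1) 2.2402 phi_1 + 1.4653 phi_2 + 1.3811 phi_3 = 1.4653
  (R2) 1.4653 phi_1 + 2.2402 phi_2 + 1.4653 phi_3 = 1.3811
  (R3) 1.3811 phi_1 + 1.4653 phi_2 + 2.2402 phi_3 = 1.4919
Gaussian elimination:
  R2 <- R2 - (1.4653/2.2402) R1 = R2 - (0.654093) R1:  1.281757 phi_2 + 0.561932 phi_3 = 0.422657
  R3 <- R3 - (1.3811/2.2402) R1 = R3 - (0.616507) R1:  0.561932 phi_2 + 1.388742 phi_3 = 0.588532
  R3 <- R3 - (0.561932/1.281757) R2 = R3 - (0.438407) R2:  1.142387 phi_3 = 0.403236
Back-substitution:
  phi_hat_3 = 0.403236 / 1.142387 = 0.352977
  phi_hat_2 = (0.422657 - (0.561932)(0.352977)) / 1.281757 = 0.175001
  phi_hat_1 = (1.4653 - (1.4653)(0.175001) - (1.3811)(0.352977)) / 2.2402 = 0.322014
So phi_hat = [0.3220, 0.1750, 0.3530].
Therefore phi_hat_3 = 0.3530.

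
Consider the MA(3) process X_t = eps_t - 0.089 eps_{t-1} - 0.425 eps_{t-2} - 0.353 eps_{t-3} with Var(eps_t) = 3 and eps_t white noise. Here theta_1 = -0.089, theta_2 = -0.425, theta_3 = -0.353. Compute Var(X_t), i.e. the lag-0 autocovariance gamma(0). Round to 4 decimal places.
\gamma(0) = 3.9395

For an MA(q) process X_t = eps_t + sum_i theta_i eps_{t-i} with
Var(eps_t) = sigma^2, the variance is
  gamma(0) = sigma^2 * (1 + sum_i theta_i^2).
  sum_i theta_i^2 = (-0.089)^2 + (-0.425)^2 + (-0.353)^2 = 0.007921 + 0.180625 + 0.124609 = 0.313155.
  gamma(0) = 3 * (1 + 0.313155) = 3 * 1.313155 = 3.939465, which rounds to 3.9395.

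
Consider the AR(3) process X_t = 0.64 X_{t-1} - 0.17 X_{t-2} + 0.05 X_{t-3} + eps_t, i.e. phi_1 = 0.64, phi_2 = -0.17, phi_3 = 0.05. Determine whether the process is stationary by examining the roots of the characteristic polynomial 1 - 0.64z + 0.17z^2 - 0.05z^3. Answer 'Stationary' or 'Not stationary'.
\text{Stationary}

The AR(p) characteristic polynomial is P(z) = 1 - 0.64z + 0.17z^2 - 0.05z^3.
Stationarity requires all roots to lie outside the unit circle, i.e. |z| > 1 for every root.
Degree 3: look for a simple real root z0 first, then factor out (1 - z/z0) and solve the remaining quadratic.
Testing z0 = 2: P(2) = 1 + (-0.64)(2) + (0.17)(2)^2 + (-0.05)(2)^3
  = 1 + (-1.28) + (0.68) + (-0.4) = 0.  So z_0 = 2 is a root, |z_0| = 2.
Divide out the factor (1 - 0.5 z) = (1 - z/z0) (since 1/z0 = 0.5):
  P(z) = (1 - 0.5 z)(1 + (-0.14) z + (0.1) z^2)
  [check: z-coef -0.14 - (0.5) = -0.64; z^2-coef 0.1 - (0.5)(-0.14) = 0.17; z^3-coef -(0.5)(0.1) = -0.05.]
Remaining roots from the quadratic factor 1 + (-0.14) z + (0.1) z^2:
  Set 1 + (-0.14) z + (0.1) z^2 = 0, i.e. a z^2 + b z + c = 0 with a = 0.1, b = -0.14, c = 1.
  Discriminant D = b^2 - 4ac = (-0.14)^2 - 4*(0.1)*1 = 0.0196 - (0.4) = -0.3804.
  D < 0, so the roots are the complex-conjugate pair z = (-b +/- i sqrt(-D)) / (2a) = 0.7 +/- 3.0838i.
  For a conjugate pair |z|^2 = z * conj(z) = (product of roots) = c/a = 1/(0.1) = 10, so |z| = sqrt(10) = 3.1623 for both roots.
Moduli of all roots: 2.0000, 3.1623, 3.1623.
All moduli strictly greater than 1? Yes.
Verdict: Stationary.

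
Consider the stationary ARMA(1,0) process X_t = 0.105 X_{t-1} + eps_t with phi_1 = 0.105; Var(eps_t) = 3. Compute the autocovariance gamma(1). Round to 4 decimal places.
\gamma(1) = 0.3185

Multiply the model equation by X_{t-k} and take expectations. With theta_0 = psi_0 = 1 and psi_j the MA(infinity) weights, this gives
  gamma(k) - sum_i phi_i gamma(k-i) = c_k,
  c_k = sigma^2 * sum_{j=k..q} theta_j psi_{j-k}   (c_k = 0 for k > q),
using gamma(-m) = gamma(m).
Pure AR (q = 0): c_0 = sigma^2 = 3, c_k = 0 for k >= 1.
Equations for k = 0 and k = 1 (AR order 1):
  gamma(0) = phi_1 gamma(1) + c_0
  gamma(1) = phi_1 gamma(0) + c_1
Substituting the second into the first: gamma(0) (1 - phi_1^2) = c_0 + phi_1 c_1, so
  gamma(0) = c_0 / (1 - phi_1^2) = 3 / (1 - (0.105)^2) = 3 / 0.988975 = 3.033444.
  gamma(1) = phi_1 gamma(0) = (0.105)(3.033444) = 0.318512.
Therefore gamma(1) = 0.3185 (to 4 decimal places).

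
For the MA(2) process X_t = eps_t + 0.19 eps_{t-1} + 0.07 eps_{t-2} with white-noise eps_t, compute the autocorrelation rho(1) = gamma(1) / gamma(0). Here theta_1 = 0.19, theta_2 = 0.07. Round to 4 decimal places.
\rho(1) = 0.1953

For an MA(q) process with theta_0 = 1, the autocovariance is
  gamma(k) = sigma^2 * sum_{i=0..q-k} theta_i * theta_{i+k},
and rho(k) = gamma(k) / gamma(0). Sigma^2 cancels.
  numerator   = (1)*(0.19) + (0.19)*(0.07) = 0.2033.
  denominator = (1)^2 + (0.19)^2 + (0.07)^2 = 1.041.
  rho(1) = 0.2033 / 1.041 = 0.1953.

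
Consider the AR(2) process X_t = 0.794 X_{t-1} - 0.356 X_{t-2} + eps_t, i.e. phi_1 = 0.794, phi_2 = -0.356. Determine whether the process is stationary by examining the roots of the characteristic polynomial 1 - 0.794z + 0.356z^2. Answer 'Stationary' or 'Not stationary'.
\text{Stationary}

The AR(p) characteristic polynomial is P(z) = 1 - 0.794z + 0.356z^2.
Stationarity requires all roots to lie outside the unit circle, i.e. |z| > 1 for every root.
Set 1 + (-0.794) z + (0.356) z^2 = 0, i.e. a z^2 + b z + c = 0 with a = 0.356, b = -0.794, c = 1.
Discriminant D = b^2 - 4ac = (-0.794)^2 - 4*(0.356)*1 = 0.630436 - (1.424) = -0.793564.
D < 0, so the roots are the complex-conjugate pair z = (-b +/- i sqrt(-D)) / (2a) = 1.1152 +/- 1.2512i.
For a conjugate pair |z|^2 = z * conj(z) = (product of roots) = c/a = 1/(0.356) = 2.808989, so |z| = sqrt(2.808989) = 1.676 for both roots.
Moduli of all roots: 1.6760, 1.6760.
All moduli strictly greater than 1? Yes.
Verdict: Stationary.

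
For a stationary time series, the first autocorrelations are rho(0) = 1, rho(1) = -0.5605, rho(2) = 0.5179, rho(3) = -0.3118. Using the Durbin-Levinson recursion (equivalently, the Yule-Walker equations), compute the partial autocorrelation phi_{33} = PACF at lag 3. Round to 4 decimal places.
\phi_{33} = 0.0940

The PACF at lag k is phi_{kk}, the last component of the solution
to the Yule-Walker system G_k phi = r_k where
  (G_k)_{ij} = rho(|i - j|), (r_k)_i = rho(i), i,j = 1..k.
Equivalently, Durbin-Levinson gives phi_{kk} iteratively:
  phi_{11} = rho(1)
  phi_{kk} = [rho(k) - sum_{j=1..k-1} phi_{k-1,j} rho(k-j)]
            / [1 - sum_{j=1..k-1} phi_{k-1,j} rho(j)],
  phi_{k,j} = phi_{k-1,j} - phi_{kk} phi_{k-1,k-j},  j = 1..k-1.
Step k = 1:
  phi_11 = rho(1) = -0.5605.
Step k = 2:
  phi_22 = [rho(2) - phi_11 rho(1)] / [1 - phi_11 rho(1)] = [0.5179 - (-0.5605)(-0.5605)] / [1 - (-0.5605)(-0.5605)]
         = 0.20373975 / 0.68583975 = 0.297066.
  Update: phi_21 = phi_11 - phi_22 phi_11 = -0.5605 - (0.297066)(-0.5605) = -0.393994.
Step k = 3:
  phi_33 = [rho(3) - phi_21 rho(2) - phi_22 rho(1)] / [1 - phi_21 rho(1) - phi_22 rho(2)]
    numerator   = -0.3118 - (-0.393994)(0.5179) - (0.297066)(-0.5605) = 0.05875528
    denominator = 1 - (-0.393994)(-0.5605) - (0.297066)(0.5179) = 0.62531557
  phi_33 = 0.05875528 / 0.62531557 = 0.094.
Therefore phi_{33} = 0.0940.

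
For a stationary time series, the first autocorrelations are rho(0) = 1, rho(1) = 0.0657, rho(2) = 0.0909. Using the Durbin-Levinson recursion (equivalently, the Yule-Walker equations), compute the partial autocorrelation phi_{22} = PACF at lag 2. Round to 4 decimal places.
\phi_{22} = 0.0870

The PACF at lag k is phi_{kk}, the last component of the solution
to the Yule-Walker system G_k phi = r_k where
  (G_k)_{ij} = rho(|i - j|), (r_k)_i = rho(i), i,j = 1..k.
Equivalently, Durbin-Levinson gives phi_{kk} iteratively:
  phi_{11} = rho(1)
  phi_{kk} = [rho(k) - sum_{j=1..k-1} phi_{k-1,j} rho(k-j)]
            / [1 - sum_{j=1..k-1} phi_{k-1,j} rho(j)],
  phi_{k,j} = phi_{k-1,j} - phi_{kk} phi_{k-1,k-j},  j = 1..k-1.
Step k = 1:
  phi_11 = rho(1) = 0.0657.
Step k = 2:
  phi_22 = [rho(2) - phi_11 rho(1)] / [1 - phi_11 rho(1)] = [0.0909 - (0.0657)(0.0657)] / [1 - (0.0657)(0.0657)]
         = 0.08658351 / 0.99568351 = 0.087.
Therefore phi_{22} = 0.0870.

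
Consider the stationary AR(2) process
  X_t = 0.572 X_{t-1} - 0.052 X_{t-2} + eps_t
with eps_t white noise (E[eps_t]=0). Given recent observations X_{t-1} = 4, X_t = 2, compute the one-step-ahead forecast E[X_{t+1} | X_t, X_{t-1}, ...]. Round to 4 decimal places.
E[X_{t+1} \mid \mathcal F_t] = 0.9360

For an AR(p) model X_t = c + sum_i phi_i X_{t-i} + eps_t, the
one-step-ahead conditional mean is
  E[X_{t+1} | X_t, ...] = c + sum_i phi_i X_{t+1-i}.
Substitute known values:
  E[X_{t+1} | ...] = (0.572) * (2) + (-0.052) * (4)
                   = 0.9360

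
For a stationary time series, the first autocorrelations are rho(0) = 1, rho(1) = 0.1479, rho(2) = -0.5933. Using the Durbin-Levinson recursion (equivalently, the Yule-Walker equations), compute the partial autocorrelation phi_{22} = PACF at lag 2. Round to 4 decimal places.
\phi_{22} = -0.6289

The PACF at lag k is phi_{kk}, the last component of the solution
to the Yule-Walker system G_k phi = r_k where
  (G_k)_{ij} = rho(|i - j|), (r_k)_i = rho(i), i,j = 1..k.
Equivalently, Durbin-Levinson gives phi_{kk} iteratively:
  phi_{11} = rho(1)
  phi_{kk} = [rho(k) - sum_{j=1..k-1} phi_{k-1,j} rho(k-j)]
            / [1 - sum_{j=1..k-1} phi_{k-1,j} rho(j)],
  phi_{k,j} = phi_{k-1,j} - phi_{kk} phi_{k-1,k-j},  j = 1..k-1.
Step k = 1:
  phi_11 = rho(1) = 0.1479.
Step k = 2:
  phi_22 = [rho(2) - phi_11 rho(1)] / [1 - phi_11 rho(1)] = [-0.5933 - (0.1479)(0.1479)] / [1 - (0.1479)(0.1479)]
         = -0.61517441 / 0.97812559 = -0.6289.
Therefore phi_{22} = -0.6289.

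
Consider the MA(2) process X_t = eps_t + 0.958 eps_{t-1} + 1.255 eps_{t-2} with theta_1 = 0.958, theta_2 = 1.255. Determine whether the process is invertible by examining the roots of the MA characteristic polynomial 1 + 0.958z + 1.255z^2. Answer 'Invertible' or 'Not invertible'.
\text{Not invertible}

The MA(q) characteristic polynomial is P(z) = 1 + 0.958z + 1.255z^2.
Invertibility requires all roots to lie outside the unit circle, i.e. |z| > 1 for every root.
Set 1 + (0.958) z + (1.255) z^2 = 0, i.e. a z^2 + b z + c = 0 with a = 1.255, b = 0.958, c = 1.
Discriminant D = b^2 - 4ac = (0.958)^2 - 4*(1.255)*1 = 0.917764 - (5.02) = -4.102236.
D < 0, so the roots are the complex-conjugate pair z = (-b +/- i sqrt(-D)) / (2a) = -0.3817 +/- 0.8069i.
For a conjugate pair |z|^2 = z * conj(z) = (product of roots) = c/a = 1/(1.255) = 0.796813, so |z| = sqrt(0.796813) = 0.8926 for both roots.
Moduli of all roots: 0.8926, 0.8926.
All moduli strictly greater than 1? No.
Verdict: Not invertible.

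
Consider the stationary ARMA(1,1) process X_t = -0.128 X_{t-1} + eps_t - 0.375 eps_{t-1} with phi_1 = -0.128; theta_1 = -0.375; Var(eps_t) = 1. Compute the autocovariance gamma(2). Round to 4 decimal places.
\gamma(2) = 0.0686

Multiply the model equation by X_{t-k} and take expectations. With theta_0 = psi_0 = 1 and psi_j the MA(infinity) weights, this gives
  gamma(k) - sum_i phi_i gamma(k-i) = c_k,
  c_k = sigma^2 * sum_{j=k..q} theta_j psi_{j-k}   (c_k = 0 for k > q),
using gamma(-m) = gamma(m).
psi-weights needed (psi_j = theta_j + sum_i phi_i psi_{j-i}):
  psi_1 = theta_1 + phi_1 = -0.375 + (-0.128) = -0.503
Right-hand sides:
  c_0 = sigma^2 (1 + theta_1 psi_1) = 1 * (1 + (-0.375)(-0.503)) = 1 * 1.188625 = 1.188625
  c_1 = sigma^2 theta_1 = 1 * (-0.375) = -0.375
  c_2 = 0
Equations for k = 0 and k = 1 (AR order 1):
  gamma(0) = phi_1 gamma(1) + c_0
  gamma(1) = phi_1 gamma(0) + c_1
Substituting the second into the first: gamma(0) (1 - phi_1^2) = c_0 + phi_1 c_1, so
  gamma(0) = (c_0 + phi_1 c_1) / (1 - phi_1^2) = (1.188625 + (-0.128)(-0.375)) / (1 - (-0.128)^2) = 1.236625 / 0.983616 = 1.257223.
  gamma(1) = phi_1 gamma(0) + c_1 = (-0.128)(1.257223) + (-0.375) = -0.535925.
For k = 2 (> q): gamma(2) = phi_1 gamma(1) = (-0.128)(-0.535925) = 0.068598.
Therefore gamma(2) = 0.0686 (to 4 decimal places).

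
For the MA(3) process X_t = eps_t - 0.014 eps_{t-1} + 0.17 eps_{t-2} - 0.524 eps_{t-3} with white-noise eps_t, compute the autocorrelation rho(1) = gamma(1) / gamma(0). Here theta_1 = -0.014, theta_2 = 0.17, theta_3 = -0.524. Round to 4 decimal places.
\rho(1) = -0.0809

For an MA(q) process with theta_0 = 1, the autocovariance is
  gamma(k) = sigma^2 * sum_{i=0..q-k} theta_i * theta_{i+k},
and rho(k) = gamma(k) / gamma(0). Sigma^2 cancels.
  numerator   = (1)*(-0.014) + (-0.014)*(0.17) + (0.17)*(-0.524) = -0.10546.
  denominator = (1)^2 + (-0.014)^2 + (0.17)^2 + (-0.524)^2 = 1.303672.
  rho(1) = -0.10546 / 1.303672 = -0.0809.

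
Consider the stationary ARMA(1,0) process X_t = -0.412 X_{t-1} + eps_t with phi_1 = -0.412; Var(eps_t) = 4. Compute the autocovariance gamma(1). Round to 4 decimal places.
\gamma(1) = -1.9849

Multiply the model equation by X_{t-k} and take expectations. With theta_0 = psi_0 = 1 and psi_j the MA(infinity) weights, this gives
  gamma(k) - sum_i phi_i gamma(k-i) = c_k,
  c_k = sigma^2 * sum_{j=k..q} theta_j psi_{j-k}   (c_k = 0 for k > q),
using gamma(-m) = gamma(m).
Pure AR (q = 0): c_0 = sigma^2 = 4, c_k = 0 for k >= 1.
Equations for k = 0 and k = 1 (AR order 1):
  gamma(0) = phi_1 gamma(1) + c_0
  gamma(1) = phi_1 gamma(0) + c_1
Substituting the second into the first: gamma(0) (1 - phi_1^2) = c_0 + phi_1 c_1, so
  gamma(0) = c_0 / (1 - phi_1^2) = 4 / (1 - (-0.412)^2) = 4 / 0.830256 = 4.817791.
  gamma(1) = phi_1 gamma(0) = (-0.412)(4.817791) = -1.98493.
Therefore gamma(1) = -1.9849 (to 4 decimal places).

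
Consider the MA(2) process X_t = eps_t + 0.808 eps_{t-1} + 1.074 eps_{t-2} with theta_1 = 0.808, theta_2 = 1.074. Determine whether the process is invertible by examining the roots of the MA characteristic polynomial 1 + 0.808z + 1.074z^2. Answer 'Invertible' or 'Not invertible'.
\text{Not invertible}

The MA(q) characteristic polynomial is P(z) = 1 + 0.808z + 1.074z^2.
Invertibility requires all roots to lie outside the unit circle, i.e. |z| > 1 for every root.
Set 1 + (0.808) z + (1.074) z^2 = 0, i.e. a z^2 + b z + c = 0 with a = 1.074, b = 0.808, c = 1.
Discriminant D = b^2 - 4ac = (0.808)^2 - 4*(1.074)*1 = 0.652864 - (4.296) = -3.643136.
D < 0, so the roots are the complex-conjugate pair z = (-b +/- i sqrt(-D)) / (2a) = -0.3762 +/- 0.8886i.
For a conjugate pair |z|^2 = z * conj(z) = (product of roots) = c/a = 1/(1.074) = 0.931099, so |z| = sqrt(0.931099) = 0.9649 for both roots.
Moduli of all roots: 0.9649, 0.9649.
All moduli strictly greater than 1? No.
Verdict: Not invertible.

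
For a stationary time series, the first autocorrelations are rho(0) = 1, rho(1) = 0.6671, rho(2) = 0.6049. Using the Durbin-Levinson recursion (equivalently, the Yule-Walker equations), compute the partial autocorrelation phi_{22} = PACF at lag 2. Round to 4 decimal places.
\phi_{22} = 0.2881

The PACF at lag k is phi_{kk}, the last component of the solution
to the Yule-Walker system G_k phi = r_k where
  (G_k)_{ij} = rho(|i - j|), (r_k)_i = rho(i), i,j = 1..k.
Equivalently, Durbin-Levinson gives phi_{kk} iteratively:
  phi_{11} = rho(1)
  phi_{kk} = [rho(k) - sum_{j=1..k-1} phi_{k-1,j} rho(k-j)]
            / [1 - sum_{j=1..k-1} phi_{k-1,j} rho(j)],
  phi_{k,j} = phi_{k-1,j} - phi_{kk} phi_{k-1,k-j},  j = 1..k-1.
Step k = 1:
  phi_11 = rho(1) = 0.6671.
Step k = 2:
  phi_22 = [rho(2) - phi_11 rho(1)] / [1 - phi_11 rho(1)] = [0.6049 - (0.6671)(0.6671)] / [1 - (0.6671)(0.6671)]
         = 0.15987759 / 0.55497759 = 0.2881.
Therefore phi_{22} = 0.2881.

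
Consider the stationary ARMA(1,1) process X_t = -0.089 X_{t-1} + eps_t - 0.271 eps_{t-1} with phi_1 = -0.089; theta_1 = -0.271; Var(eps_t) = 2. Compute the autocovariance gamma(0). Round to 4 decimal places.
\gamma(0) = 2.2613

Multiply the model equation by X_{t-k} and take expectations. With theta_0 = psi_0 = 1 and psi_j the MA(infinity) weights, this gives
  gamma(k) - sum_i phi_i gamma(k-i) = c_k,
  c_k = sigma^2 * sum_{j=k..q} theta_j psi_{j-k}   (c_k = 0 for k > q),
using gamma(-m) = gamma(m).
psi-weights needed (psi_j = theta_j + sum_i phi_i psi_{j-i}):
  psi_1 = theta_1 + phi_1 = -0.271 + (-0.089) = -0.36
Right-hand sides:
  c_0 = sigma^2 (1 + theta_1 psi_1) = 2 * (1 + (-0.271)(-0.36)) = 2 * 1.09756 = 2.19512
  c_1 = sigma^2 theta_1 = 2 * (-0.271) = -0.542
  c_2 = 0
Equations for k = 0 and k = 1 (AR order 1):
  gamma(0) = phi_1 gamma(1) + c_0
  gamma(1) = phi_1 gamma(0) + c_1
Substituting the second into the first: gamma(0) (1 - phi_1^2) = c_0 + phi_1 c_1, so
  gamma(0) = (c_0 + phi_1 c_1) / (1 - phi_1^2) = (2.19512 + (-0.089)(-0.542)) / (1 - (-0.089)^2) = 2.243358 / 0.992079 = 2.26127.
Therefore gamma(0) = 2.2613 (to 4 decimal places).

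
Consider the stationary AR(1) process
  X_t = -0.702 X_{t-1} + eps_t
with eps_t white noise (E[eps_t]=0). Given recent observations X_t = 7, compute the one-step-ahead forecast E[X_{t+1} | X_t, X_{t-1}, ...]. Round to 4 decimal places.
E[X_{t+1} \mid \mathcal F_t] = -4.9140

For an AR(p) model X_t = c + sum_i phi_i X_{t-i} + eps_t, the
one-step-ahead conditional mean is
  E[X_{t+1} | X_t, ...] = c + sum_i phi_i X_{t+1-i}.
Substitute known values:
  E[X_{t+1} | ...] = (-0.702) * (7)
                   = -4.9140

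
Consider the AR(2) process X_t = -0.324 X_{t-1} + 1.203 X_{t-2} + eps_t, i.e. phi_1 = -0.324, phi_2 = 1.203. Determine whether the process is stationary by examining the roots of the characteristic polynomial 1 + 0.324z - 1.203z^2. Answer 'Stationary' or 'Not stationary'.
\text{Not stationary}

The AR(p) characteristic polynomial is P(z) = 1 + 0.324z - 1.203z^2.
Stationarity requires all roots to lie outside the unit circle, i.e. |z| > 1 for every root.
Set 1 + (0.324) z + (-1.203) z^2 = 0, i.e. a z^2 + b z + c = 0 with a = -1.203, b = 0.324, c = 1.
Discriminant D = b^2 - 4ac = (0.324)^2 - 4*(-1.203)*1 = 0.104976 - (-4.812) = 4.916976.
D >= 0, so the roots are real: z = (-b +/- sqrt(D)) / (2a) = (-0.324 +/- 2.217426) / (-2.406).
  z_1 = (-0.324 + 2.217426) / (-2.406) = -0.787,   |z_1| = 0.787.
  z_2 = (-0.324 - 2.217426) / (-2.406) = 1.0563,   |z_2| = 1.0563.
Moduli of all roots: 0.7870, 1.0563.
All moduli strictly greater than 1? No.
Verdict: Not stationary.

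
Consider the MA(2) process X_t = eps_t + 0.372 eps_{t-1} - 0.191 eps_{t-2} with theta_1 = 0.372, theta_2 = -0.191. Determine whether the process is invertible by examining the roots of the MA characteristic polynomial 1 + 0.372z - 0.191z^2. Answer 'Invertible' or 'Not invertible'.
\text{Invertible}

The MA(q) characteristic polynomial is P(z) = 1 + 0.372z - 0.191z^2.
Invertibility requires all roots to lie outside the unit circle, i.e. |z| > 1 for every root.
Set 1 + (0.372) z + (-0.191) z^2 = 0, i.e. a z^2 + b z + c = 0 with a = -0.191, b = 0.372, c = 1.
Discriminant D = b^2 - 4ac = (0.372)^2 - 4*(-0.191)*1 = 0.138384 - (-0.764) = 0.902384.
D >= 0, so the roots are real: z = (-b +/- sqrt(D)) / (2a) = (-0.372 +/- 0.949939) / (-0.382).
  z_1 = (-0.372 + 0.949939) / (-0.382) = -1.5129,   |z_1| = 1.5129.
  z_2 = (-0.372 - 0.949939) / (-0.382) = 3.4606,   |z_2| = 3.4606.
Moduli of all roots: 1.5129, 3.4606.
All moduli strictly greater than 1? Yes.
Verdict: Invertible.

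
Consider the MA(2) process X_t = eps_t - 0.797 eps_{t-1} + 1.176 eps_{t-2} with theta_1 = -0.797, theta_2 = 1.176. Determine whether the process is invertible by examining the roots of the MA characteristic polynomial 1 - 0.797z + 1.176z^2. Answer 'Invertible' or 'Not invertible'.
\text{Not invertible}

The MA(q) characteristic polynomial is P(z) = 1 - 0.797z + 1.176z^2.
Invertibility requires all roots to lie outside the unit circle, i.e. |z| > 1 for every root.
Set 1 + (-0.797) z + (1.176) z^2 = 0, i.e. a z^2 + b z + c = 0 with a = 1.176, b = -0.797, c = 1.
Discriminant D = b^2 - 4ac = (-0.797)^2 - 4*(1.176)*1 = 0.635209 - (4.704) = -4.068791.
D < 0, so the roots are the complex-conjugate pair z = (-b +/- i sqrt(-D)) / (2a) = 0.3389 +/- 0.8576i.
For a conjugate pair |z|^2 = z * conj(z) = (product of roots) = c/a = 1/(1.176) = 0.85034, so |z| = sqrt(0.85034) = 0.9221 for both roots.
Moduli of all roots: 0.9221, 0.9221.
All moduli strictly greater than 1? No.
Verdict: Not invertible.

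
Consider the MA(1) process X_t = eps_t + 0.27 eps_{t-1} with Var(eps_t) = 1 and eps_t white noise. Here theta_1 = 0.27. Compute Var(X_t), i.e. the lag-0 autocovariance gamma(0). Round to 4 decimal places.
\gamma(0) = 1.0729

For an MA(q) process X_t = eps_t + sum_i theta_i eps_{t-i} with
Var(eps_t) = sigma^2, the variance is
  gamma(0) = sigma^2 * (1 + sum_i theta_i^2).
  sum_i theta_i^2 = (0.27)^2 = 0.0729.
  gamma(0) = 1 * (1 + 0.0729) = 1 * 1.0729 = 1.0729.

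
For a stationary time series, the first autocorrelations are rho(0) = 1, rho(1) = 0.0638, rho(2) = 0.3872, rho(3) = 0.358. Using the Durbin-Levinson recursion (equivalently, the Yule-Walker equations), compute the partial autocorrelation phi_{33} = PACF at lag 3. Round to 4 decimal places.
\phi_{33} = 0.3751

The PACF at lag k is phi_{kk}, the last component of the solution
to the Yule-Walker system G_k phi = r_k where
  (G_k)_{ij} = rho(|i - j|), (r_k)_i = rho(i), i,j = 1..k.
Equivalently, Durbin-Levinson gives phi_{kk} iteratively:
  phi_{11} = rho(1)
  phi_{kk} = [rho(k) - sum_{j=1..k-1} phi_{k-1,j} rho(k-j)]
            / [1 - sum_{j=1..k-1} phi_{k-1,j} rho(j)],
  phi_{k,j} = phi_{k-1,j} - phi_{kk} phi_{k-1,k-j},  j = 1..k-1.
Step k = 1:
  phi_11 = rho(1) = 0.0638.
Step k = 2:
  phi_22 = [rho(2) - phi_11 rho(1)] / [1 - phi_11 rho(1)] = [0.3872 - (0.0638)(0.0638)] / [1 - (0.0638)(0.0638)]
         = 0.38312956 / 0.99592956 = 0.384695.
  Update: phi_21 = phi_11 - phi_22 phi_11 = 0.0638 - (0.384695)(0.0638) = 0.039256.
Step k = 3:
  phi_33 = [rho(3) - phi_21 rho(2) - phi_22 rho(1)] / [1 - phi_21 rho(1) - phi_22 rho(2)]
    numerator   = 0.358 - (0.039256)(0.3872) - (0.384695)(0.0638) = 0.31825634
    denominator = 1 - (0.039256)(0.0638) - (0.384695)(0.3872) = 0.84854137
  phi_33 = 0.31825634 / 0.84854137 = 0.3751.
Therefore phi_{33} = 0.3751.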